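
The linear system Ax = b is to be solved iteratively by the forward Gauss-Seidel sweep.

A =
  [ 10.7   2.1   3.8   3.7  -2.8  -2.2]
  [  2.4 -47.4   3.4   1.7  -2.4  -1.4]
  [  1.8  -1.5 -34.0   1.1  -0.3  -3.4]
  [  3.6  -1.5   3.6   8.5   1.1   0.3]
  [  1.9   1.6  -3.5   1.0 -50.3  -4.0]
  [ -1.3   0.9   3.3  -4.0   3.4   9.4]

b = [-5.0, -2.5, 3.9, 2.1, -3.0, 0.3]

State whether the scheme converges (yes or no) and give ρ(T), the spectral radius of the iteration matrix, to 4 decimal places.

yes, ρ = 0.1681

Diagonal D = diag(10.7, -47.4, -34, 8.5, -50.3, 9.4); L, U strict lower/upper.
Gauss-Seidel: T = -(D+L)⁻¹U, row 0 first, T[0,3] = -(3.7)/(10.7) = -0.3458; later rows by forward substitution.
  T[0,:] = [+0.0000 -0.1963 -0.3551 -0.3458 +0.2617 +0.2056]
  T[1,:] = [+0.0000 -0.0099 +0.0537 +0.0184 -0.0374 -0.0191]
  T[2,:] = [+0.0000 -0.0100 -0.0212 +0.0132 +0.0067 -0.0883]
  T[3,:] = [+0.0000 +0.0856 +0.1689 +0.1441 -0.2497 -0.0884]
  T[4,:] = [+0.0000 -0.0053 -0.0069 -0.0105 +0.0033 -0.0680]
  T[5,:] = [+0.0000 +0.0157 +0.0275 +0.0109 -0.0700 +0.0482]
eigenvalue magnitudes: 0.1681, 0.0870, 0.0434, 0.0319, 0.0319, 0.0000.
spectral radius ρ = 0.1681; 0.1681 < 1, so it converges for any x₀.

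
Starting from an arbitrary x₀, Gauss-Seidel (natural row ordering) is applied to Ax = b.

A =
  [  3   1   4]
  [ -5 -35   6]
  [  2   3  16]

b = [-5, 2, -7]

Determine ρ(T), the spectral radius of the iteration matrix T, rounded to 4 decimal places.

Diagonal D = diag(3, -35, 16); L, U strict lower/upper.
GS T = -(D+L)⁻¹U: row 0 first, T[0,2] = -(4)/(3) = -1.3333; later rows by forward substitution.
  T[0,:] = [+0.0000  -0.3333  -1.3333]
  T[1,:] = [+0.0000  +0.0476  +0.3619]
  T[2,:] = [+0.0000  +0.0327  +0.0988]
|roots of det(T-λI)|: 0.1850, 0.0386, 0.0000.
ρ = 0.1850; 0.1850 < 1, so it converges for any x₀.

0.1850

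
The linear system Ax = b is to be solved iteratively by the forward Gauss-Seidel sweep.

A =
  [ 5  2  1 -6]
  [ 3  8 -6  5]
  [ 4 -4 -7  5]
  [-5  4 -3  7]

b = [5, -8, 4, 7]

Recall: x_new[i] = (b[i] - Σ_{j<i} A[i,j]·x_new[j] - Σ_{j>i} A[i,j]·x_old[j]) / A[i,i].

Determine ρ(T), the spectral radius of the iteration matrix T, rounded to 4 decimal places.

Diagonal D = diag(5, 8, -7, 7); L, U strict lower/upper.
GS T = -(D+L)⁻¹U: row 0 first, T[0,2] = -(1)/(5) = -0.2000; later rows by forward substitution.
  T[0,:] = [+0.0000 -0.4000 -0.2000 +1.2000]
  T[1,:] = [+0.0000 +0.1500 +0.8250 -1.0750]
  T[2,:] = [+0.0000 -0.3143 -0.5857 +2.0143]
  T[3,:] = [+0.0000 -0.5061 -0.8653 +2.3347]
moduli |λ_i(T)| = 1.6234, 0.4743, 0.1988, 0.0000.
ρ(T) = max|λ| = 1.6234; 1.6234 > 1: divergent.

1.6234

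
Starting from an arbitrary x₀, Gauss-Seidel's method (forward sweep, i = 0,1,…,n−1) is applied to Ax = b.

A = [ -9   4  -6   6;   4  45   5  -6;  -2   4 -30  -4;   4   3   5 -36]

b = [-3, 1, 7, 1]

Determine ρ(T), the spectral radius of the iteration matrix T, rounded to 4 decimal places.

A = D + L + U where D = diag(-9, 45, -30, -36).
Gauss-Seidel: T = -(D+L)⁻¹U, row 0 first, T[0,2] = -(-6)/(-9) = -0.6667; later rows by forward substitution.
  T[0,:] = [+0.0000  +0.4444  -0.6667  +0.6667]
  T[1,:] = [+0.0000  -0.0395  -0.0519  +0.0741]
  T[2,:] = [+0.0000  -0.0349  +0.0375  -0.1679]
  T[3,:] = [+0.0000  +0.0412  -0.0732  +0.0569]
|eigenvalues of T|: 0.1809, 0.0636, 0.0636, 0.0000.
spectral radius ρ = 0.1809; 0.1809 < 1: convergent.

0.1809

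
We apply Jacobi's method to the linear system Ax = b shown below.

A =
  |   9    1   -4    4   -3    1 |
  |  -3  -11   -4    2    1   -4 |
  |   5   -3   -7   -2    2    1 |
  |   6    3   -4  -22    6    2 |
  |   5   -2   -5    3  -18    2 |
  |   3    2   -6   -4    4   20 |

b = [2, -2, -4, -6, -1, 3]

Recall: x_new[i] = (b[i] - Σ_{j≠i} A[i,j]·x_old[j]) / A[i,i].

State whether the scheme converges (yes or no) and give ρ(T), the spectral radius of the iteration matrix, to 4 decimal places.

Write A = D+L+U with D = diag(9, -11, -7, -22, -18, 20).
Jacobi: T = -D⁻¹(L+U), T[0,4] = -(-3)/(9) = +0.3333; T[0,0] = 0.
  T[0,:] = [+0.0000, -0.1111, +0.4444, -0.4444, +0.3333, -0.1111]
  T[1,:] = [-0.2727, +0.0000, -0.3636, +0.1818, +0.0909, -0.3636]
  T[2,:] = [+0.7143, -0.4286, +0.0000, -0.2857, +0.2857, +0.1429]
  T[3,:] = [+0.2727, +0.1364, -0.1818, +0.0000, +0.2727, +0.0909]
  T[4,:] = [+0.2778, -0.1111, -0.2778, +0.1667, +0.0000, +0.1111]
  T[5,:] = [-0.1500, -0.1000, +0.3000, +0.2000, -0.2000, +0.0000]
moduli |λ_i(T)| = 0.8575, 0.5089, 0.5089, 0.1688, 0.1688, 0.1452.
spectral radius ρ = 0.8575; 0.8575 < 1: convergent.

yes, ρ = 0.8575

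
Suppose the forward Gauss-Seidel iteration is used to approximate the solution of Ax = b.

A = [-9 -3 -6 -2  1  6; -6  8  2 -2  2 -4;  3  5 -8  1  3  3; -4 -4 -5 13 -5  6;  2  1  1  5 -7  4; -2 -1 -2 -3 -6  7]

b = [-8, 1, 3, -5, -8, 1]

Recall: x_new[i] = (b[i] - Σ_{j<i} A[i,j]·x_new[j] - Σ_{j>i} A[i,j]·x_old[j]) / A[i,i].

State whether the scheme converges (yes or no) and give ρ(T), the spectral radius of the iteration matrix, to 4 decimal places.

no, ρ = 1.4139

Split A = D + L + U, D = diag(-9, 8, -8, 13, -7, 7).
Gauss-Seidel: T = -(D+L)⁻¹U, row 0 first, T[0,3] = -(-2)/(-9) = -0.2222; later rows by forward substitution.
  T[0,:] = [+0.0000, -0.3333, -0.6667, -0.2222, +0.1111, +0.6667]
  T[1,:] = [+0.0000, -0.2500, -0.7500, +0.0833, -0.1667, +1.0000]
  T[2,:] = [+0.0000, -0.2812, -0.7188, +0.0938, +0.3125, +1.2500]
  T[3,:] = [+0.0000, -0.2877, -0.7123, -0.0067, +0.4877, +0.5321]
  T[4,:] = [+0.0000, -0.3766, -0.9091, -0.0430, +0.4009, +1.4634]
  T[5,:] = [+0.0000, -0.6574, -1.5875, -0.0645, +0.6499, +2.1728]
|eigenvalues of T|: 1.4139, 0.3477, 0.3477, 0.0619, 0.0619, 0.0000.
spectral radius ρ = 1.4139; 1.4139 > 1 ⇒ diverges.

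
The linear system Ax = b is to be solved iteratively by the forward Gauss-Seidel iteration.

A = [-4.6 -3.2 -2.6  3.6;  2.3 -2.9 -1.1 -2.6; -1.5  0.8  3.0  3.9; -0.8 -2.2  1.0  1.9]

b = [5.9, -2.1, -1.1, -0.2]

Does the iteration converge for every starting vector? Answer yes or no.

A = D + L + U where D = diag(-4.6, -2.9, 3, 1.9).
Gauss-Seidel: T = -(D+L)⁻¹U, row 0 first, T[0,1] = -(-3.2)/(-4.6) = -0.6957; later rows by forward substitution.
  T[0,:] = [+0.0000, -0.6957, -0.5652, +0.7826]
  T[1,:] = [+0.0000, -0.5517, -0.8276, -0.2759]
  T[2,:] = [+0.0000, -0.2007, -0.0619, -0.8351]
  T[3,:] = [+0.0000, -0.8261, -1.1637, +0.4496]
|eigenvalues of T|: 1.3927, 1.1376, 0.0912, 0.0000.
ρ(T) = max|λ| = 1.3927; 1.3927 > 1, so it fails to converge.

no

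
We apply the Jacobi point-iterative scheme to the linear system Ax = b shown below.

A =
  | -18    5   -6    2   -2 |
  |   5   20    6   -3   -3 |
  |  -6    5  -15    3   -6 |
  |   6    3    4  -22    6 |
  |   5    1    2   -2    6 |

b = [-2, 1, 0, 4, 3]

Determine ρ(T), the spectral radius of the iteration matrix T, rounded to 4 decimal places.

Split A = D + L + U, D = diag(-18, 20, -15, -22, 6).
Jacobi: T = -D⁻¹(L+U), T[2,1] = -(5)/(-15) = +0.3333; T[2,2] = 0.
  T[0,:] = [+0.0000  +0.2778  -0.3333  +0.1111  -0.1111]
  T[1,:] = [-0.2500  +0.0000  -0.3000  +0.1500  +0.1500]
  T[2,:] = [-0.4000  +0.3333  +0.0000  +0.2000  -0.4000]
  T[3,:] = [+0.2727  +0.1364  +0.1818  +0.0000  +0.2727]
  T[4,:] = [-0.8333  -0.1667  -0.3333  +0.3333  +0.0000]
|roots of det(T-λI)|: 0.8365, 0.4276, 0.4276, 0.2604, 0.0453.
spectral radius ρ = 0.8365; 0.8365 < 1 ⇒ converges.

0.8365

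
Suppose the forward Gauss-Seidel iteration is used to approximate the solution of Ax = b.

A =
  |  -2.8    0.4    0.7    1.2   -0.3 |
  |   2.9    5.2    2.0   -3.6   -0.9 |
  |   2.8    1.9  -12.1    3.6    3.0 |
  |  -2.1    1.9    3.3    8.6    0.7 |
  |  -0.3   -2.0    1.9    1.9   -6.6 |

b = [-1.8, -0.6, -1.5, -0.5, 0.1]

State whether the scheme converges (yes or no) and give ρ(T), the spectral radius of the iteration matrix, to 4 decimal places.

Split A = D + L + U, D = diag(-2.8, 5.2, -12.1, 8.6, -6.6).
Gauss-Seidel: T = -(D+L)⁻¹U, row 0 first, T[0,2] = -(0.7)/(-2.8) = +0.2500; later rows by forward substitution.
  T[0,:] = [+0.0000  +0.1429  +0.2500  +0.4286  -0.1071]
  T[1,:] = [+0.0000  -0.0797  -0.5240  +0.4533  +0.2328]
  T[2,:] = [+0.0000  +0.0205  -0.0244  +0.4679  +0.2597]
  T[3,:] = [+0.0000  +0.0446  +0.1862  -0.1750  -0.2586]
  T[4,:] = [+0.0000  +0.0364  +0.1940  -0.0725  -0.0654]
|roots of det(T-λI)|: 0.6144, 0.1758, 0.1758, 0.0032, 0.0000.
spectral radius ρ = 0.6144; 0.6144 < 1, so it converges for any x₀.

yes, ρ = 0.6144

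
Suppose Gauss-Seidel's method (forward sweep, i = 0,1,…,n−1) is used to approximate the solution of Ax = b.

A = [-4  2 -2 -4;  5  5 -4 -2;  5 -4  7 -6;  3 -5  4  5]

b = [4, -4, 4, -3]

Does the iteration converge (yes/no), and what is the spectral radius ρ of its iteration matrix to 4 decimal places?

Write A = D+L+U with D = diag(-4, 5, 7, 5).
T_GS = -(D+L)⁻¹U: row 0 first, T[0,3] = -(-4)/(-4) = -1.0000; later rows by forward substitution.
  T[0,:] = [+0.0000 +0.5000 -0.5000 -1.0000]
  T[1,:] = [+0.0000 -0.5000 +1.3000 +1.4000]
  T[2,:] = [+0.0000 -0.6429 +1.1000 +2.3714]
  T[3,:] = [+0.0000 -0.2857 +0.7200 +0.1029]
|eigenvalues of T|: 1.3142, 0.8057, 0.1943, 0.0000.
ρ(T) = max|λ| = 1.3142; 1.3142 > 1 ⇒ diverges.

no, ρ = 1.3142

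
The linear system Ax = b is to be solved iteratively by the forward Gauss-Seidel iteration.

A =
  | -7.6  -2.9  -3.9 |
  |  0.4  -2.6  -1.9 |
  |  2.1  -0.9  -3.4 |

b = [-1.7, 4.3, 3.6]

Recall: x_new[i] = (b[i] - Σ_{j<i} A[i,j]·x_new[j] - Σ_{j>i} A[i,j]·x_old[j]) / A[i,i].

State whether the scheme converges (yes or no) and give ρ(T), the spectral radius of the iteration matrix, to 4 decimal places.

yes, ρ = 0.5034

Write A = D+L+U with D = diag(-7.6, -2.6, -3.4).
T_GS = -(D+L)⁻¹U: row 0 first, T[0,1] = -(-2.9)/(-7.6) = -0.3816; later rows by forward substitution.
  T[0,:] = [+0.0000, -0.3816, -0.5132]
  T[1,:] = [+0.0000, -0.0587, -0.8097]
  T[2,:] = [+0.0000, -0.2201, -0.1026]
|eigenvalues of T|: 0.5034, 0.3421, 0.0000.
ρ(T) = max|λ| = 0.5034; 0.5034 < 1, so it converges for any x₀.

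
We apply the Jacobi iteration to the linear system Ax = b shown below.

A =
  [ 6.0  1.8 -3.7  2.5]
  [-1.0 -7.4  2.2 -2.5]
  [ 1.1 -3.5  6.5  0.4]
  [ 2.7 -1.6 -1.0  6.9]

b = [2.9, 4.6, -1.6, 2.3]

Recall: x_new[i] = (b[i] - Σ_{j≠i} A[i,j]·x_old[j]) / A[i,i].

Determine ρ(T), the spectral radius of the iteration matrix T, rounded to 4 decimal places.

0.5729

Write A = D+L+U with D = diag(6, -7.4, 6.5, 6.9).
Jacobi T = -D⁻¹(L+U): T[2,0] = -(1.1)/(6.5) = -0.1692; T[2,2] = 0.
  T[0,:] = [+0.0000  -0.3000  +0.6167  -0.4167]
  T[1,:] = [-0.1351  +0.0000  +0.2973  -0.3378]
  T[2,:] = [-0.1692  +0.5385  +0.0000  -0.0615]
  T[3,:] = [-0.3913  +0.2319  +0.1449  +0.0000]
|roots of det(T-λI)|: 0.5729, 0.3517, 0.2800, 0.2800.
ρ = 0.5729; 0.5729 < 1: convergent.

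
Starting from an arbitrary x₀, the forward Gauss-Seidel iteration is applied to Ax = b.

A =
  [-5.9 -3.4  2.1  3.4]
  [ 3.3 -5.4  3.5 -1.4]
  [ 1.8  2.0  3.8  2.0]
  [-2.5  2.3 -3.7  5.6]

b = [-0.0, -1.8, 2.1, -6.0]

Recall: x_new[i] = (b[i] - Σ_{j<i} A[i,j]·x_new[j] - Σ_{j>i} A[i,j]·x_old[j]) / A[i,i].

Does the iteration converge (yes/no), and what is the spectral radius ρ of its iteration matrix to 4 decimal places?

no, ρ = 1.5275

Split A = D + L + U, D = diag(-5.9, -5.4, 3.8, 5.6).
Gauss-Seidel: T = -(D+L)⁻¹U, row 0 first, T[0,2] = -(2.1)/(-5.9) = +0.3559; later rows by forward substitution.
  T[0,:] = [+0.0000  -0.5763  +0.3559  +0.5763]
  T[1,:] = [+0.0000  -0.3522  +0.8657  +0.0929]
  T[2,:] = [+0.0000  +0.4583  -0.6242  -0.8482]
  T[3,:] = [+0.0000  +0.1902  -0.6091  -0.3413]
|λ(T)| sorted: 1.5275, 0.3666, 0.1567, 0.0000.
ρ = 1.5275; 1.5275 > 1: divergent.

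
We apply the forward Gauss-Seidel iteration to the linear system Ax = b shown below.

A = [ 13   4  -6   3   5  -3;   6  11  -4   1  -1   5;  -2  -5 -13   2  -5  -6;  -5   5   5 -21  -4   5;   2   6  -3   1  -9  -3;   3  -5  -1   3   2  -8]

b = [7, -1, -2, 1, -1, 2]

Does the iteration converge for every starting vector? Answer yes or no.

Diagonal D = diag(13, 11, -13, -21, -9, -8); L, U strict lower/upper.
GS T = -(D+L)⁻¹U: row 0 first, T[0,5] = -(-3)/(13) = +0.2308; later rows by forward substitution.
  T[0,:] = [+0.0000  -0.3077  +0.4615  -0.2308  -0.3846  +0.2308]
  T[1,:] = [+0.0000  +0.1678  +0.1119  +0.0350  +0.3007  -0.5804]
  T[2,:] = [+0.0000  -0.0172  -0.1140  +0.1759  -0.4411  -0.2738]
  T[3,:] = [+0.0000  +0.1091  -0.1104  +0.1052  -0.1323  -0.0202]
  T[4,:] = [+0.0000  +0.0614  +0.2029  -0.0749  +0.2473  -0.5800]
  T[5,:] = [+0.0000  -0.1619  +0.1267  -0.1097  -0.2648  +0.3309]
|λ(T)| sorted: 0.8438, 0.3578, 0.3578, 0.0998, 0.0380, 0.0000.
ρ(T) = max|λ| = 0.8438; 0.8438 < 1 ⇒ converges.

yes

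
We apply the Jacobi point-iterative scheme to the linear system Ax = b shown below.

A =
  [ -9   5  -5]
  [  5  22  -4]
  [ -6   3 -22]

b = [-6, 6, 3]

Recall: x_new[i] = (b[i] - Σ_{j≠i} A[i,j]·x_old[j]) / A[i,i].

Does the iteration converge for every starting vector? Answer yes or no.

A = D + L + U where D = diag(-9, 22, -22).
Jacobi: T = -D⁻¹(L+U), T[0,2] = -(-5)/(-9) = -0.5556; T[0,0] = 0.
  T[0,:] = [+0.0000  +0.5556  -0.5556]
  T[1,:] = [-0.2273  +0.0000  +0.1818]
  T[2,:] = [-0.2727  +0.1364  +0.0000]
|roots of det(T-λI)|: 0.2922, 0.1880, 0.1880.
spectral radius ρ = 0.2922; 0.2922 < 1 ⇒ converges.

yes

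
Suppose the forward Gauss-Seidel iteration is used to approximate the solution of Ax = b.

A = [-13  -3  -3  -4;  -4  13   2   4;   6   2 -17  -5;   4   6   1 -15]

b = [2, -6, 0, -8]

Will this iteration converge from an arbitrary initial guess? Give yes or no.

Diagonal D = diag(-13, 13, -17, -15); L, U strict lower/upper.
Gauss-Seidel: T = -(D+L)⁻¹U, row 0 first, T[0,2] = -(-3)/(-13) = -0.2308; later rows by forward substitution.
  T[0,:] = [+0.0000, -0.2308, -0.2308, -0.3077]
  T[1,:] = [+0.0000, -0.0710, -0.2249, -0.4024]
  T[2,:] = [+0.0000, -0.0898, -0.1079, -0.4501]
  T[3,:] = [+0.0000, -0.0959, -0.1587, -0.2730]
moduli |λ_i(T)| = 0.5858, 0.0689, 0.0689, 0.0000.
spectral radius ρ = 0.5858; 0.5858 < 1, so it converges for any x₀.

yes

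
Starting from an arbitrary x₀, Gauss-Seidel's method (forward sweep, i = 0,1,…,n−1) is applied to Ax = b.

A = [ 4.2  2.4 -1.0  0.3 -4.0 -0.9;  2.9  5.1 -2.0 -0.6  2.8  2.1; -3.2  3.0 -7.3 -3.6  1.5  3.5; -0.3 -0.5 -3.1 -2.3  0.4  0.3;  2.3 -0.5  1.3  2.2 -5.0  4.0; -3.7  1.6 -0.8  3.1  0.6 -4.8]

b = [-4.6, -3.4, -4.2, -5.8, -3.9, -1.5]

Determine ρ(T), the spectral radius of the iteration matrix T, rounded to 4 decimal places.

Diagonal D = diag(4.2, 5.1, -7.3, -2.3, -5, -4.8); L, U strict lower/upper.
Gauss-Seidel: T = -(D+L)⁻¹U, row 0 first, T[0,2] = -(-1)/(4.2) = +0.2381; later rows by forward substitution.
  T[0,:] = [+0.0000, -0.5714, +0.2381, -0.0714, +0.9524, +0.2143]
  T[1,:] = [+0.0000, +0.3249, +0.2568, +0.1583, -1.0906, -0.5336]
  T[2,:] = [+0.0000, +0.3840, +0.0012, -0.3968, -0.6602, +0.1662]
  T[3,:] = [+0.0000, -0.5137, -0.0884, +0.5097, +1.1766, -0.0056]
  T[4,:] = [+0.0000, -0.4215, +0.0452, +0.0724, +0.8932, +0.9927]
  T[5,:] = [+0.0000, +0.1003, -0.1496, +0.5122, -0.1161, -0.2503]
|roots of det(T-λI)|: 1.6955, 0.6997, 0.6997, 0.2625, 0.0544, 0.0000.
ρ = 1.6955; 1.6955 > 1, so it fails to converge.

1.6955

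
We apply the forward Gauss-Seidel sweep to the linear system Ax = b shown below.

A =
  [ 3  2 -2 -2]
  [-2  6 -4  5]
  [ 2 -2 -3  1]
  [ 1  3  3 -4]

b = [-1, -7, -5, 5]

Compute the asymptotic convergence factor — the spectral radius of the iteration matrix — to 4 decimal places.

1.1629

A = D + L + U where D = diag(3, 6, -3, -4).
T_GS = -(D+L)⁻¹U: row 0 first, T[0,3] = -(-2)/(3) = +0.6667; later rows by forward substitution.
  T[0,:] = [+0.0000, -0.6667, +0.6667, +0.6667]
  T[1,:] = [+0.0000, -0.2222, +0.8889, -0.6111]
  T[2,:] = [+0.0000, -0.2963, -0.1481, +1.1852]
  T[3,:] = [+0.0000, -0.5556, +0.7222, +0.5972]
|roots of det(T-λI)|: 1.1629, 0.9689, 0.0329, 0.0000.
ρ(T) = max|λ| = 1.1629; 1.1629 > 1, so it fails to converge.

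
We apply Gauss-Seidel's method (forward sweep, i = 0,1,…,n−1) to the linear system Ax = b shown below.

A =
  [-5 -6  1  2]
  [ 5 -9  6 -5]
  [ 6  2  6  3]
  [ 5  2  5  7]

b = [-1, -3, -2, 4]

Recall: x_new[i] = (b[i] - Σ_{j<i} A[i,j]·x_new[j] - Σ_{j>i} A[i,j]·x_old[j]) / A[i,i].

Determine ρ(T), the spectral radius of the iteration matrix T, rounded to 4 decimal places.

1.6240

Write A = D+L+U with D = diag(-5, -9, 6, 7).
Gauss-Seidel: T = -(D+L)⁻¹U, row 0 first, T[0,1] = -(-6)/(-5) = -1.2000; later rows by forward substitution.
  T[0,:] = [+0.0000 -1.2000 +0.2000 +0.4000]
  T[1,:] = [+0.0000 -0.6667 +0.7778 -0.3333]
  T[2,:] = [+0.0000 +1.4222 -0.4593 -0.7889]
  T[3,:] = [+0.0000 +0.0317 -0.0370 +0.3730]
moduli |λ_i(T)| = 1.6240, 0.5528, 0.3183, 0.0000.
spectral radius ρ = 1.6240; 1.6240 > 1 ⇒ diverges.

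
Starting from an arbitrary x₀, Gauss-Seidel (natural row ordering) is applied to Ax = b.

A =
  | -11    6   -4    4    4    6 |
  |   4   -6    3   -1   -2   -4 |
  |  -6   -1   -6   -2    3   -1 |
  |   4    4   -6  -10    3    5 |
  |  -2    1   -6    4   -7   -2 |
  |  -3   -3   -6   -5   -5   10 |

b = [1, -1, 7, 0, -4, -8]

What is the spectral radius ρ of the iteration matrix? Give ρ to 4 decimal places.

1.3355

Diagonal D = diag(-11, -6, -6, -10, -7, 10); L, U strict lower/upper.
GS T = -(D+L)⁻¹U: row 0 first, T[0,1] = -(6)/(-11) = +0.5455; later rows by forward substitution.
  T[0,:] = [+0.0000  +0.5455  -0.3636  +0.3636  +0.3636  +0.5455]
  T[1,:] = [+0.0000  +0.3636  +0.2576  +0.0758  -0.0909  -0.3030]
  T[2,:] = [+0.0000  -0.6061  +0.3207  -0.7096  +0.1515  -0.6616]
  T[3,:] = [+0.0000  +0.7273  -0.2348  +0.6015  +0.3182  +0.9939]
  T[4,:] = [+0.0000  +0.8312  -0.2684  +0.8589  -0.0649  +0.6502]
  T[5,:] = [+0.0000  +0.6883  -0.0910  +0.4363  +0.2994  +0.4978]
|eigenvalues of T|: 1.3355, 0.6751, 0.2285, 0.2285, 0.0496, 0.0000.
spectral radius ρ = 1.3355; 1.3355 > 1, so it fails to converge.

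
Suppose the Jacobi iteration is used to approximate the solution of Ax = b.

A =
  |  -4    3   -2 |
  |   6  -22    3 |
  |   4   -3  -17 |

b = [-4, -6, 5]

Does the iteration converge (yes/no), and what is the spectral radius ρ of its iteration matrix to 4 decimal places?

yes, ρ = 0.4209

Diagonal D = diag(-4, -22, -17); L, U strict lower/upper.
T_J = -D⁻¹(L+U): T[1,0] = -(6)/(-22) = +0.2727; T[1,1] = 0.
  T[0,:] = [+0.0000, +0.7500, -0.5000]
  T[1,:] = [+0.2727, +0.0000, +0.1364]
  T[2,:] = [+0.2353, -0.1765, +0.0000]
eigenvalue magnitudes: 0.4209, 0.3381, 0.3381.
ρ(T) = max|λ| = 0.4209; 0.4209 < 1, so it converges for any x₀.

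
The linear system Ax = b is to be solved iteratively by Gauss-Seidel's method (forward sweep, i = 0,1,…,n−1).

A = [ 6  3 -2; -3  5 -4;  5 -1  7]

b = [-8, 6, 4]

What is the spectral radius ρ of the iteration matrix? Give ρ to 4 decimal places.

A = D + L + U where D = diag(6, 5, 7).
GS T = -(D+L)⁻¹U: row 0 first, T[0,1] = -(3)/(6) = -0.5000; later rows by forward substitution.
  T[0,:] = [+0.0000, -0.5000, +0.3333]
  T[1,:] = [+0.0000, -0.3000, +1.0000]
  T[2,:] = [+0.0000, +0.3143, -0.0952]
eigenvalue magnitudes: 0.7675, 0.3723, 0.0000.
ρ(T) = max|λ| = 0.7675; 0.7675 < 1: convergent.

0.7675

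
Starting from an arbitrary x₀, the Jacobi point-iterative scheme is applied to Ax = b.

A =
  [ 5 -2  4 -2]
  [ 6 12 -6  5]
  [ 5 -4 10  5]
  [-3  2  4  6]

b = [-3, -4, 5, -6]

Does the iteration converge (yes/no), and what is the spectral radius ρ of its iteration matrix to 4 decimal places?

Let D = diag(5, 12, 10, 6); L, U the strict triangles.
Jacobi: T = -D⁻¹(L+U), T[0,3] = -(-2)/(5) = +0.4000; T[0,0] = 0.
  T[0,:] = [+0.0000, +0.4000, -0.8000, +0.4000]
  T[1,:] = [-0.5000, +0.0000, +0.5000, -0.4167]
  T[2,:] = [-0.5000, +0.4000, +0.0000, -0.5000]
  T[3,:] = [+0.5000, -0.3333, -0.6667, +0.0000]
|λ(T)| sorted: 1.2572, 0.5950, 0.3382, 0.3382.
spectral radius ρ = 1.2572; 1.2572 > 1: divergent.

no, ρ = 1.2572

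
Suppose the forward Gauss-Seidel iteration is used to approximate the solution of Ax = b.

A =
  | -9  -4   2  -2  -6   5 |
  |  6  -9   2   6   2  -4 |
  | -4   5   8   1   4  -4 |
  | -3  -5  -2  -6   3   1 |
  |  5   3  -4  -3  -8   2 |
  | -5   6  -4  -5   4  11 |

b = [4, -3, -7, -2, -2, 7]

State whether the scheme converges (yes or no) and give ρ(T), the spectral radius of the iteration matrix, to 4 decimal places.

Let D = diag(-9, -9, 8, -6, -8, 11); L, U the strict triangles.
Gauss-Seidel: T = -(D+L)⁻¹U, row 0 first, T[0,1] = -(-4)/(-9) = -0.4444; later rows by forward substitution.
  T[0,:] = [+0.0000  -0.4444  +0.2222  -0.2222  -0.6667  +0.5556]
  T[1,:] = [+0.0000  -0.2963  +0.3704  +0.5185  -0.2222  -0.0741]
  T[2,:] = [+0.0000  -0.0370  -0.1204  -0.5602  -0.6944  +0.8241]
  T[3,:] = [+0.0000  +0.4815  -0.3796  -0.1343  +1.2500  -0.3241]
  T[4,:] = [+0.0000  -0.5509  +0.4803  +0.3860  -0.6215  +0.2789]
  T[5,:] = [+0.0000  +0.3653  -0.4920  -0.7889  +0.3598  +0.3439]
moduli |λ_i(T)| = 1.3949, 0.4797, 0.4797, 0.1004, 0.0218, 0.0000.
ρ(T) = max|λ| = 1.3949; 1.3949 > 1: divergent.

no, ρ = 1.3949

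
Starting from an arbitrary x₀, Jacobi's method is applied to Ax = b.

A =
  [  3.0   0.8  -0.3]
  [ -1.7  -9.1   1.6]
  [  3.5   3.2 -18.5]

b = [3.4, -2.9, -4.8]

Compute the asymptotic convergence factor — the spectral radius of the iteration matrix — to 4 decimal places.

Split A = D + L + U, D = diag(3, -9.1, -18.5).
Jacobi T = -D⁻¹(L+U): T[2,1] = -(3.2)/(-18.5) = +0.1730; T[2,2] = 0.
  T[0,:] = [+0.0000  -0.2667  +0.1000]
  T[1,:] = [-0.1868  +0.0000  +0.1758]
  T[2,:] = [+0.1892  +0.1730  +0.0000]
|λ(T)| sorted: 0.3639, 0.1824, 0.1824.
ρ(T) = max|λ| = 0.3639; 0.3639 < 1: convergent.

0.3639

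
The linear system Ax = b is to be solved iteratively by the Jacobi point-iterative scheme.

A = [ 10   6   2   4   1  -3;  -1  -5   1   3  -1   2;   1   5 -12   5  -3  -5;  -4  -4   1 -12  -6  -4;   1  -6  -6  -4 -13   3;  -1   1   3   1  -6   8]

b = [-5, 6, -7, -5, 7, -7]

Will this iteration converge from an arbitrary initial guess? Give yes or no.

Write A = D+L+U with D = diag(10, -5, -12, -12, -13, 8).
Jacobi: T = -D⁻¹(L+U), T[1,2] = -(1)/(-5) = +0.2000; T[1,1] = 0.
  T[0,:] = [+0.0000 -0.6000 -0.2000 -0.4000 -0.1000 +0.3000]
  T[1,:] = [-0.2000 +0.0000 +0.2000 +0.6000 -0.2000 +0.4000]
  T[2,:] = [+0.0833 +0.4167 +0.0000 +0.4167 -0.2500 -0.4167]
  T[3,:] = [-0.3333 -0.3333 +0.0833 +0.0000 -0.5000 -0.3333]
  T[4,:] = [+0.0769 -0.4615 -0.4615 -0.3077 +0.0000 +0.2308]
  T[5,:] = [+0.1250 -0.1250 -0.3750 -0.1250 +0.7500 +0.0000]
moduli |λ_i(T)| = 1.2540, 0.5663, 0.5663, 0.5053, 0.5053, 0.0971.
ρ = 1.2540; 1.2540 > 1: divergent.

no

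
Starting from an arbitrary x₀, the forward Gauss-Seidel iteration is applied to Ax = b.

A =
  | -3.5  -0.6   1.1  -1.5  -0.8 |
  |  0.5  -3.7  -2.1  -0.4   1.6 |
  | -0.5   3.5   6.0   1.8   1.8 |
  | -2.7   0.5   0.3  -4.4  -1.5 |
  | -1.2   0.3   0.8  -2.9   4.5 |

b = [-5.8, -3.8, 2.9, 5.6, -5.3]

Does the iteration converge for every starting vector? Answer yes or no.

Split A = D + L + U, D = diag(-3.5, -3.7, 6, -4.4, 4.5).
T_GS = -(D+L)⁻¹U: row 0 first, T[0,1] = -(-0.6)/(-3.5) = -0.1714; later rows by forward substitution.
  T[0,:] = [+0.0000 -0.1714 +0.3143 -0.4286 -0.2286]
  T[1,:] = [+0.0000 -0.0232 -0.5251 -0.1660 +0.4015]
  T[2,:] = [+0.0000 -0.0008 +0.3325 -0.2389 -0.5533]
  T[3,:] = [+0.0000 +0.1025 -0.2299 +0.2278 -0.1927]
  T[4,:] = [+0.0000 +0.0220 -0.0884 +0.0861 -0.1136]
|eigenvalues of T|: 0.6196, 0.1865, 0.1865, 0.1231, 0.0000.
spectral radius ρ = 0.6196; 0.6196 < 1: convergent.

yes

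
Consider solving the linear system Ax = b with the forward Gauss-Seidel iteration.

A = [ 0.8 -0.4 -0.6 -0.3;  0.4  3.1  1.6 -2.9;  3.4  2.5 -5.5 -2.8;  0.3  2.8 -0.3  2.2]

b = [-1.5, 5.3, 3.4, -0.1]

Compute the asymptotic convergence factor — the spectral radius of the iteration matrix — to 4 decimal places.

1.1557

Write A = D+L+U with D = diag(0.8, 3.1, -5.5, 2.2).
Gauss-Seidel: T = -(D+L)⁻¹U, row 0 first, T[0,1] = -(-0.4)/(0.8) = +0.5000; later rows by forward substitution.
  T[0,:] = [+0.0000 +0.5000 +0.7500 +0.3750]
  T[1,:] = [+0.0000 -0.0645 -0.6129 +0.8871]
  T[2,:] = [+0.0000 +0.2798 +0.1850 +0.1260]
  T[3,:] = [+0.0000 +0.0521 +0.7030 -1.1630]
moduli |λ_i(T)| = 1.1557, 0.1245, 0.1245, 0.0000.
ρ = 1.1557; 1.1557 > 1: divergent.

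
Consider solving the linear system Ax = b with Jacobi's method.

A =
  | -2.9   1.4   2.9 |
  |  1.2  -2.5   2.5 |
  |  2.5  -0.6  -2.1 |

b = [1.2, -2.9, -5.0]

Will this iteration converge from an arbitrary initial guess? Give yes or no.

Diagonal D = diag(-2.9, -2.5, -2.1); L, U strict lower/upper.
T_J = -D⁻¹(L+U): T[2,0] = -(2.5)/(-2.1) = +1.1905; T[2,2] = 0.
  T[0,:] = [+0.0000 +0.4828 +1.0000]
  T[1,:] = [+0.4800 +0.0000 +1.0000]
  T[2,:] = [+1.1905 -0.2857 +0.0000]
eigenvalue magnitudes: 1.2225, 0.7364, 0.4861.
spectral radius ρ = 1.2225; 1.2225 > 1 ⇒ diverges.

no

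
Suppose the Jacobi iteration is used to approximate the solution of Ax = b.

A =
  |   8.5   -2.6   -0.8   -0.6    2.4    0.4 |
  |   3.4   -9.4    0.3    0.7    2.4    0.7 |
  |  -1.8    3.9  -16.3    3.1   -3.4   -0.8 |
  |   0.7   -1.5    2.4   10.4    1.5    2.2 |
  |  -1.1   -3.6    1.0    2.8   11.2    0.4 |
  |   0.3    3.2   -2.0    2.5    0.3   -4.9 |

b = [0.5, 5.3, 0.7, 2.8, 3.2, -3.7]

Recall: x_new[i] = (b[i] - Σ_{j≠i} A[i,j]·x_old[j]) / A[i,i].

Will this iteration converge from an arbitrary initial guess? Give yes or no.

Let D = diag(8.5, -9.4, -16.3, 10.4, 11.2, -4.9); L, U the strict triangles.
Jacobi: T = -D⁻¹(L+U), T[5,2] = -(-2)/(-4.9) = -0.4082; T[5,5] = 0.
  T[0,:] = [+0.0000, +0.3059, +0.0941, +0.0706, -0.2824, -0.0471]
  T[1,:] = [+0.3617, +0.0000, +0.0319, +0.0745, +0.2553, +0.0745]
  T[2,:] = [-0.1104, +0.2393, +0.0000, +0.1902, -0.2086, -0.0491]
  T[3,:] = [-0.0673, +0.1442, -0.2308, +0.0000, -0.1442, -0.2115]
  T[4,:] = [+0.0982, +0.3214, -0.0893, -0.2500, +0.0000, -0.0357]
  T[5,:] = [+0.0612, +0.6531, -0.4082, +0.5102, +0.0612, +0.0000]
|roots of det(T-λI)|: 0.6196, 0.3793, 0.3793, 0.3585, 0.3585, 0.0234.
ρ(T) = max|λ| = 0.6196; 0.6196 < 1: convergent.

yes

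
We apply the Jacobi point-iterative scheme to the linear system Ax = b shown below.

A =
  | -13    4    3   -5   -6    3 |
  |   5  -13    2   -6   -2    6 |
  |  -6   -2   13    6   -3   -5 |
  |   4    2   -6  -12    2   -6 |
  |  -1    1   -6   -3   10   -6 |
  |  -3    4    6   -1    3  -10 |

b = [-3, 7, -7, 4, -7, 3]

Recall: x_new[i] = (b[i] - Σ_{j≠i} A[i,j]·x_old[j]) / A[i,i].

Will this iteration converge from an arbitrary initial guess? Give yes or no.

no

Split A = D + L + U, D = diag(-13, -13, 13, -12, 10, -10).
T_J = -D⁻¹(L+U): T[4,5] = -(-6)/(10) = +0.6000; T[4,4] = 0.
  T[0,:] = [+0.0000, +0.3077, +0.2308, -0.3846, -0.4615, +0.2308]
  T[1,:] = [+0.3846, +0.0000, +0.1538, -0.4615, -0.1538, +0.4615]
  T[2,:] = [+0.4615, +0.1538, +0.0000, -0.4615, +0.2308, +0.3846]
  T[3,:] = [+0.3333, +0.1667, -0.5000, +0.0000, +0.1667, -0.5000]
  T[4,:] = [+0.1000, -0.1000, +0.6000, +0.3000, +0.0000, +0.6000]
  T[5,:] = [-0.3000, +0.4000, +0.6000, -0.1000, +0.3000, +0.0000]
|λ(T)| sorted: 1.1260, 0.7892, 0.7892, 0.5095, 0.5095, 0.1095.
ρ(T) = max|λ| = 1.1260; 1.1260 > 1: divergent.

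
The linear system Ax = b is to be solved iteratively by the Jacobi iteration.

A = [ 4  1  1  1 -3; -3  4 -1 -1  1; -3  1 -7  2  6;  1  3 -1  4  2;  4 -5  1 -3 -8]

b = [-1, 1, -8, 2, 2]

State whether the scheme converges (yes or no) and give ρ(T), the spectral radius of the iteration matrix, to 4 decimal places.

no, ρ = 1.1838

Split A = D + L + U, D = diag(4, 4, -7, 4, -8).
T_J = -D⁻¹(L+U): T[1,0] = -(-3)/(4) = +0.7500; T[1,1] = 0.
  T[0,:] = [+0.0000  -0.2500  -0.2500  -0.2500  +0.7500]
  T[1,:] = [+0.7500  +0.0000  +0.2500  +0.2500  -0.2500]
  T[2,:] = [-0.4286  +0.1429  +0.0000  +0.2857  +0.8571]
  T[3,:] = [-0.2500  -0.7500  +0.2500  +0.0000  -0.5000]
  T[4,:] = [+0.5000  -0.6250  +0.1250  -0.3750  +0.0000]
|roots of det(T-λI)|: 1.1838, 0.8287, 0.5911, 0.5911, 0.2166.
spectral radius ρ = 1.1838; 1.1838 > 1 ⇒ diverges.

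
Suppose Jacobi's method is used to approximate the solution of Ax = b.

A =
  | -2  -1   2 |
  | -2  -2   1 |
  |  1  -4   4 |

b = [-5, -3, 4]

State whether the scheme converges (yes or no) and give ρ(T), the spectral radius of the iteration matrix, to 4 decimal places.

Let D = diag(-2, -2, 4); L, U the strict triangles.
T_J = -D⁻¹(L+U): T[2,0] = -(1)/(4) = -0.2500; T[2,2] = 0.
  T[0,:] = [+0.0000 -0.5000 +1.0000]
  T[1,:] = [-1.0000 +0.0000 +0.5000]
  T[2,:] = [-0.2500 +1.0000 +0.0000]
eigenvalue magnitudes: 1.2298, 0.8731, 0.8731.
ρ(T) = max|λ| = 1.2298; 1.2298 > 1, so it fails to converge.

no, ρ = 1.2298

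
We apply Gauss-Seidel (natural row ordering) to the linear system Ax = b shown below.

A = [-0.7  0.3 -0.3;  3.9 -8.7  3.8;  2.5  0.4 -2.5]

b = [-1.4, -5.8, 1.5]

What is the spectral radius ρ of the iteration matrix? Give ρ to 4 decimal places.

Let D = diag(-0.7, -8.7, -2.5); L, U the strict triangles.
Gauss-Seidel: T = -(D+L)⁻¹U, row 0 first, T[0,1] = -(0.3)/(-0.7) = +0.4286; later rows by forward substitution.
  T[0,:] = [+0.0000  +0.4286  -0.4286]
  T[1,:] = [+0.0000  +0.1921  +0.2447]
  T[2,:] = [+0.0000  +0.4593  -0.3894]
|λ(T)| sorted: 0.5424, 0.3451, 0.0000.
ρ(T) = max|λ| = 0.5424; 0.5424 < 1, so it converges for any x₀.

0.5424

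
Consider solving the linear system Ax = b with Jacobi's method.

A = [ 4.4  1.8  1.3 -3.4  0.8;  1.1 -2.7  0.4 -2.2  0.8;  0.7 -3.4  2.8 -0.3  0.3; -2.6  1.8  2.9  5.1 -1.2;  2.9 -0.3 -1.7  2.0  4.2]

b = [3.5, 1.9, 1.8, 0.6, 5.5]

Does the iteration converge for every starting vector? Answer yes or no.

no

Let D = diag(4.4, -2.7, 2.8, 5.1, 4.2); L, U the strict triangles.
Jacobi T = -D⁻¹(L+U): T[2,3] = -(-0.3)/(2.8) = +0.1071; T[2,2] = 0.
  T[0,:] = [+0.0000  -0.4091  -0.2955  +0.7727  -0.1818]
  T[1,:] = [+0.4074  +0.0000  +0.1481  -0.8148  +0.2963]
  T[2,:] = [-0.2500  +1.2143  +0.0000  +0.1071  -0.1071]
  T[3,:] = [+0.5098  -0.3529  -0.5686  +0.0000  +0.2353]
  T[4,:] = [-0.6905  +0.0714  +0.4048  -0.4762  +0.0000]
|roots of det(T-λI)|: 1.1231, 0.8601, 0.8601, 0.1244, 0.0175.
ρ(T) = max|λ| = 1.1231; 1.1231 > 1 ⇒ diverges.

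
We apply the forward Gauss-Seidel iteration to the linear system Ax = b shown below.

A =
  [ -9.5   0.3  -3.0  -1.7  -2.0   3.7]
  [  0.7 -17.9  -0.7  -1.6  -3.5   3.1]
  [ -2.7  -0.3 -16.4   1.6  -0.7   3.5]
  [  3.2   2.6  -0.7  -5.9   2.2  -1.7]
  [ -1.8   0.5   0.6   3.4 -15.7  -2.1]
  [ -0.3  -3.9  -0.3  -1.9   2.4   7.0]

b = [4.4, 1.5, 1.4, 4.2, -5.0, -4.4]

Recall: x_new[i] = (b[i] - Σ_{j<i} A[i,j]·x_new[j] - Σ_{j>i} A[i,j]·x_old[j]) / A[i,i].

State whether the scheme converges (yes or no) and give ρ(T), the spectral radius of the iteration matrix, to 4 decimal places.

Let D = diag(-9.5, -17.9, -16.4, -5.9, -15.7, 7); L, U the strict triangles.
GS T = -(D+L)⁻¹U: row 0 first, T[0,1] = -(0.3)/(-9.5) = +0.0316; later rows by forward substitution.
  T[0,:] = [+0.0000  +0.0316  -0.3158  -0.1789  -0.2105  +0.3895]
  T[1,:] = [+0.0000  +0.0012  -0.0515  -0.0964  -0.2038  +0.1884]
  T[2,:] = [+0.0000  -0.0052  +0.0529  +0.1288  -0.0043  +0.1458]
  T[3,:] = [+0.0000  +0.0183  -0.2002  -0.1548  +0.1694  -0.0112]
  T[4,:] = [+0.0000  +0.0002  -0.0068  -0.0112  +0.0542  -0.1693]
  T[5,:] = [+0.0000  +0.0067  -0.0920  -0.0940  -0.0953  +0.1829]
moduli |λ_i(T)| = 0.2721, 0.1890, 0.1890, 0.0273, 0.0010, 0.0000.
spectral radius ρ = 0.2721; 0.2721 < 1: convergent.

yes, ρ = 0.2721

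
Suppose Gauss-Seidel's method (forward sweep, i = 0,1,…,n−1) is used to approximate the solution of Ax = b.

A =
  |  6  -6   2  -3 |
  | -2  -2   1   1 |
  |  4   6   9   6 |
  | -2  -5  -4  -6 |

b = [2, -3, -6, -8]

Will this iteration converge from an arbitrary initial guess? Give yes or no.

no

Diagonal D = diag(6, -2, 9, -6); L, U strict lower/upper.
T_GS = -(D+L)⁻¹U: row 0 first, T[0,2] = -(2)/(6) = -0.3333; later rows by forward substitution.
  T[0,:] = [+0.0000  +1.0000  -0.3333  +0.5000]
  T[1,:] = [+0.0000  -1.0000  +0.8333  -0.0000]
  T[2,:] = [+0.0000  +0.2222  -0.4074  -0.8889]
  T[3,:] = [+0.0000  +0.3519  -0.3117  +0.4259]
moduli |λ_i(T)| = 1.3938, 0.5557, 0.1435, 0.0000.
ρ(T) = max|λ| = 1.3938; 1.3938 > 1: divergent.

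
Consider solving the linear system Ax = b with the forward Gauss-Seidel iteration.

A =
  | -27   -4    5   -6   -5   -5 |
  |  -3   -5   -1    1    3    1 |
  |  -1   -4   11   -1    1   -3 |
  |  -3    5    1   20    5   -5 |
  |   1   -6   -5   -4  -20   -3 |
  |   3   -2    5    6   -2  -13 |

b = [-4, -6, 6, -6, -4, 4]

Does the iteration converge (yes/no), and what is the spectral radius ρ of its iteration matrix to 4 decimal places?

yes, ρ = 0.5164

Let D = diag(-27, -5, 11, 20, -20, -13); L, U the strict triangles.
GS T = -(D+L)⁻¹U: row 0 first, T[0,1] = -(-4)/(-27) = -0.1481; later rows by forward substitution.
  T[0,:] = [+0.0000, -0.1481, +0.1852, -0.2222, -0.1852, -0.1852]
  T[1,:] = [+0.0000, +0.0889, -0.3111, +0.3333, +0.7111, +0.3111]
  T[2,:] = [+0.0000, +0.0189, -0.0963, +0.1919, +0.1508, +0.3690]
  T[3,:] = [+0.0000, -0.0454, +0.1104, -0.1263, -0.4631, +0.1260]
  T[4,:] = [+0.0000, -0.0297, +0.1046, -0.1338, -0.1677, -0.3700]
  T[5,:] = [+0.0000, -0.0570, +0.0884, -0.0664, -0.2821, +0.1664]
|λ(T)| sorted: 0.5164, 0.4008, 0.0514, 0.0514, 0.0426, 0.0000.
spectral radius ρ = 0.5164; 0.5164 < 1 ⇒ converges.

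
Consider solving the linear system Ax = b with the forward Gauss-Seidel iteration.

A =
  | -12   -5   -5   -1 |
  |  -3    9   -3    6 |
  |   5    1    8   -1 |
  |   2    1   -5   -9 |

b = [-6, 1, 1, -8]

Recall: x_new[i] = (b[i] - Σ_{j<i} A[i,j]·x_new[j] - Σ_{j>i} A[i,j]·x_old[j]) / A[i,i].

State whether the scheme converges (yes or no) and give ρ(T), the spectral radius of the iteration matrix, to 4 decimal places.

yes, ρ = 0.5737

Split A = D + L + U, D = diag(-12, 9, 8, -9).
GS T = -(D+L)⁻¹U: row 0 first, T[0,1] = -(-5)/(-12) = -0.4167; later rows by forward substitution.
  T[0,:] = [+0.0000 -0.4167 -0.4167 -0.0833]
  T[1,:] = [+0.0000 -0.1389 +0.1944 -0.6944]
  T[2,:] = [+0.0000 +0.2778 +0.2361 +0.2639]
  T[3,:] = [+0.0000 -0.2623 -0.2022 -0.2423]
|λ(T)| sorted: 0.5737, 0.4123, 0.0163, 0.0000.
spectral radius ρ = 0.5737; 0.5737 < 1, so it converges for any x₀.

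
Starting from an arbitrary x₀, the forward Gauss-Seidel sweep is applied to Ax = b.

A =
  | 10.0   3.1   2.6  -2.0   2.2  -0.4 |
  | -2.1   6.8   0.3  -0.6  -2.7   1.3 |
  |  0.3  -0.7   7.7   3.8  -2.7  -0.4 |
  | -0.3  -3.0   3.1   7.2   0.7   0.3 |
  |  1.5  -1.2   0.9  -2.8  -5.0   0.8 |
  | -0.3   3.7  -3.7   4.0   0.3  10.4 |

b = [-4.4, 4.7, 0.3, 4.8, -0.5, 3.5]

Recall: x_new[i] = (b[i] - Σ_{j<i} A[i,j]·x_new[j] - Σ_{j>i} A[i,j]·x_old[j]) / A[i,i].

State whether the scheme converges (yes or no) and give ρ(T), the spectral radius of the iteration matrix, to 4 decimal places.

A = D + L + U where D = diag(10, 6.8, 7.7, 7.2, -5, 10.4).
GS T = -(D+L)⁻¹U: row 0 first, T[0,2] = -(2.6)/(10) = -0.2600; later rows by forward substitution.
  T[0,:] = [+0.0000  -0.3100  -0.2600  +0.2000  -0.2200  +0.0400]
  T[1,:] = [+0.0000  -0.0957  -0.1244  +0.1500  +0.3291  -0.1788]
  T[2,:] = [+0.0000  +0.0034  -0.0012  -0.4877  +0.3891  +0.0341]
  T[3,:] = [+0.0000  -0.0543  -0.0622  +0.2808  -0.1368  -0.1292]
  T[4,:] = [+0.0000  -0.0390  -0.0135  -0.2210  +0.0017  +0.2934]
  T[5,:] = [+0.0000  +0.0483  +0.0606  -0.3227  +0.0676  +0.1181]
|eigenvalues of T|: 0.5903, 0.2466, 0.2466, 0.0648, 0.0013, 0.0000.
ρ = 0.5903; 0.5903 < 1 ⇒ converges.

yes, ρ = 0.5903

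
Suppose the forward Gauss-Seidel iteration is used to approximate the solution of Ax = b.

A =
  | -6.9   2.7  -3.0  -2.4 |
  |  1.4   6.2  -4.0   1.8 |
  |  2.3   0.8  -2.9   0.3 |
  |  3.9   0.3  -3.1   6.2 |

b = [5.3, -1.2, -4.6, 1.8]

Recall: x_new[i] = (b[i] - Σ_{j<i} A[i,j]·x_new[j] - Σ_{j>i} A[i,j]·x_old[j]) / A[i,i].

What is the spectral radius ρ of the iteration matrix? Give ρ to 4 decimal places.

Let D = diag(-6.9, 6.2, -2.9, 6.2); L, U the strict triangles.
GS T = -(D+L)⁻¹U: row 0 first, T[0,2] = -(-3)/(-6.9) = -0.4348; later rows by forward substitution.
  T[0,:] = [+0.0000 +0.3913 -0.4348 -0.3478]
  T[1,:] = [+0.0000 -0.0884 +0.7433 -0.2118]
  T[2,:] = [+0.0000 +0.2860 -0.1398 -0.2308]
  T[3,:] = [+0.0000 -0.0989 +0.1676 +0.1136]
|eigenvalues of T|: 0.5488, 0.3483, 0.0859, 0.0000.
ρ(T) = max|λ| = 0.5488; 0.5488 < 1: convergent.

0.5488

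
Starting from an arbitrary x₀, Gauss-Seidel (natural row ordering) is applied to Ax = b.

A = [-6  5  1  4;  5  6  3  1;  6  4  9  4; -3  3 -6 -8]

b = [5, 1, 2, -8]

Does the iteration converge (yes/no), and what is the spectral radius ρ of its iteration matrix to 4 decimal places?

Write A = D+L+U with D = diag(-6, 6, 9, -8).
Gauss-Seidel: T = -(D+L)⁻¹U, row 0 first, T[0,3] = -(4)/(-6) = +0.6667; later rows by forward substitution.
  T[0,:] = [+0.0000  +0.8333  +0.1667  +0.6667]
  T[1,:] = [+0.0000  -0.6944  -0.6389  -0.7222]
  T[2,:] = [+0.0000  -0.2469  +0.1728  -0.5679]
  T[3,:] = [+0.0000  -0.3877  -0.4317  -0.0949]
|eigenvalues of T|: 1.2589, 0.5402, 0.1021, 0.0000.
spectral radius ρ = 1.2589; 1.2589 > 1, so it fails to converge.

no, ρ = 1.2589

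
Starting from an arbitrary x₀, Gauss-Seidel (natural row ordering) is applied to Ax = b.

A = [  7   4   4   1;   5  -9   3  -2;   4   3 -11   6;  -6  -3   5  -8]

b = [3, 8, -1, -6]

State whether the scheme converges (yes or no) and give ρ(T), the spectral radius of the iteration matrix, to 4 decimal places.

yes, ρ = 0.5545

Split A = D + L + U, D = diag(7, -9, -11, -8).
GS T = -(D+L)⁻¹U: row 0 first, T[0,2] = -(4)/(7) = -0.5714; later rows by forward substitution.
  T[0,:] = [+0.0000  -0.5714  -0.5714  -0.1429]
  T[1,:] = [+0.0000  -0.3175  +0.0159  -0.3016]
  T[2,:] = [+0.0000  -0.2944  -0.2035  +0.4113]
  T[3,:] = [+0.0000  +0.3636  +0.2955  +0.4773]
|λ(T)| sorted: 0.5545, 0.3749, 0.3749, 0.0000.
spectral radius ρ = 0.5545; 0.5545 < 1 ⇒ converges.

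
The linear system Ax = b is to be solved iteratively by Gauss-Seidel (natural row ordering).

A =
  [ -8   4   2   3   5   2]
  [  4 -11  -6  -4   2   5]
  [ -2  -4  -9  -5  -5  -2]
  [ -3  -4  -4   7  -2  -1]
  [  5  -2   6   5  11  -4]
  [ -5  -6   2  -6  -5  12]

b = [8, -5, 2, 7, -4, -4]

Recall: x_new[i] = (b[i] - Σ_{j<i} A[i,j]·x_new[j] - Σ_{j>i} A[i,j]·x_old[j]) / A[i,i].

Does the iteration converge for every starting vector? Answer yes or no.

Diagonal D = diag(-8, -11, -9, 7, 11, 12); L, U strict lower/upper.
Gauss-Seidel: T = -(D+L)⁻¹U, row 0 first, T[0,4] = -(5)/(-8) = +0.6250; later rows by forward substitution.
  T[0,:] = [+0.0000 +0.5000 +0.2500 +0.3750 +0.6250 +0.2500]
  T[1,:] = [+0.0000 +0.1818 -0.4545 -0.2273 +0.4091 +0.5455]
  T[2,:] = [+0.0000 -0.1919 +0.1465 -0.5379 -0.8763 -0.5202]
  T[3,:] = [+0.0000 +0.2085 -0.0689 -0.2765 +0.2866 +0.2644]
  T[4,:] = [+0.0000 -0.1843 -0.2449 +0.2073 +0.1380 +0.5127]
  T[5,:] = [+0.0000 +0.3587 -0.2840 +0.0804 +0.8118 +0.8094]
moduli |λ_i(T)| = 1.6497, 0.3857, 0.3857, 0.1635, 0.1635, 0.0000.
spectral radius ρ = 1.6497; 1.6497 > 1 ⇒ diverges.

no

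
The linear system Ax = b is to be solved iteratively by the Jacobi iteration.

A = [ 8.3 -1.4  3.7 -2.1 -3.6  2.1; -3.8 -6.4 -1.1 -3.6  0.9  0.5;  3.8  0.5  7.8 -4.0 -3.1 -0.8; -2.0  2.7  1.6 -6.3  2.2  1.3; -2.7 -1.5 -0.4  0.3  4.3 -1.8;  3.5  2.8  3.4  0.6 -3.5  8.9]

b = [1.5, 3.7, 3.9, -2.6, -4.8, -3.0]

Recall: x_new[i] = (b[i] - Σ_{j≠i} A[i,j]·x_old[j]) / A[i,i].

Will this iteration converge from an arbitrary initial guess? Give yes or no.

Let D = diag(8.3, -6.4, 7.8, -6.3, 4.3, 8.9); L, U the strict triangles.
Jacobi: T = -D⁻¹(L+U), T[2,1] = -(0.5)/(7.8) = -0.0641; T[2,2] = 0.
  T[0,:] = [+0.0000, +0.1687, -0.4458, +0.2530, +0.4337, -0.2530]
  T[1,:] = [-0.5938, +0.0000, -0.1719, -0.5625, +0.1406, +0.0781]
  T[2,:] = [-0.4872, -0.0641, +0.0000, +0.5128, +0.3974, +0.1026]
  T[3,:] = [-0.3175, +0.4286, +0.2540, +0.0000, +0.3492, +0.2063]
  T[4,:] = [+0.6279, +0.3488, +0.0930, -0.0698, +0.0000, +0.4186]
  T[5,:] = [-0.3933, -0.3146, -0.3820, -0.0674, +0.3933, +0.0000]
|roots of det(T-λI)|: 1.1347, 0.6615, 0.6615, 0.5385, 0.5385, 0.1503.
spectral radius ρ = 1.1347; 1.1347 > 1, so it fails to converge.

no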